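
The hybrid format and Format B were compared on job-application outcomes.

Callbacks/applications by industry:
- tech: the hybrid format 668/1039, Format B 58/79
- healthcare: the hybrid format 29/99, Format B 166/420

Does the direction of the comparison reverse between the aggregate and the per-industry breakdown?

Yes

Tech: the hybrid format 668/1039 = 64.3%, Format B 58/79 = 73.4% → Format B
Healthcare: the hybrid format 29/99 = 29.3%, Format B 166/420 = 39.5% → Format B
Overall: the hybrid format 697/1138 = 61.2%, Format B 224/499 = 44.9% → the hybrid format
Format B wins each industry group but the hybrid format wins overall — the comparison reverses. Format B's applications skew toward healthcare, which has a lower base rate.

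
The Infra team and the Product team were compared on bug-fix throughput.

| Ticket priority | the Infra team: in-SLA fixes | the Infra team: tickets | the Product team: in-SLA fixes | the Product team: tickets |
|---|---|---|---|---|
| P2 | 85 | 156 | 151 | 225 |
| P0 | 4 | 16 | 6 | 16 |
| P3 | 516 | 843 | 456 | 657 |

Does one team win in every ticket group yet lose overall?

P2: the Infra team 85/156 = 54.5%, the Product team 151/225 = 67.1% → the Product team
P0: the Infra team 4/16 = 25.0%, the Product team 6/16 = 37.5% → the Product team
P3: the Infra team 516/843 = 61.2%, the Product team 456/657 = 69.4% → the Product team
Overall: the Infra team 605/1015 = 59.6%, the Product team 613/898 = 68.3% → the Product team
The Product team wins overall and in every ticket group — no reversal.

No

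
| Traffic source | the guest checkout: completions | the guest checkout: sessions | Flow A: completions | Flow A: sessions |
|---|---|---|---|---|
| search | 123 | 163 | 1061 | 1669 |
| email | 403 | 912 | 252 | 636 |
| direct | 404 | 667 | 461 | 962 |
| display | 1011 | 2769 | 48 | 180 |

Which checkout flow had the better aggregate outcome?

Search: the guest checkout 123/163 = 75.5%, Flow A 1061/1669 = 63.6% → the guest checkout
Email: the guest checkout 403/912 = 44.2%, Flow A 252/636 = 39.6% → the guest checkout
Direct: the guest checkout 404/667 = 60.6%, Flow A 461/962 = 47.9% → the guest checkout
Display: the guest checkout 1011/2769 = 36.5%, Flow A 48/180 = 26.7% → the guest checkout
Overall: the guest checkout 1941/4511 = 43.0%, Flow A 1822/3447 = 52.9% → Flow A
(The guest checkout wins every traffic group but Flow A wins overall — the guest checkout's sessions skew toward the low-rate display group.)

Flow A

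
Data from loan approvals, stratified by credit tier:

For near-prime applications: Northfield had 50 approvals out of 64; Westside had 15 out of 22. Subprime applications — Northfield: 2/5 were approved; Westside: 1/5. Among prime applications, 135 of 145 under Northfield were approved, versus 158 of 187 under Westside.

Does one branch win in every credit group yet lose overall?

No

Near-prime: Northfield 50/64 = 78.1%, Westside 15/22 = 68.2% → Northfield
Subprime: Northfield 2/5 = 40.0%, Westside 1/5 = 20.0% → Northfield
Prime: Northfield 135/145 = 93.1%, Westside 158/187 = 84.5% → Northfield
Overall: Northfield 187/214 = 87.4%, Westside 174/214 = 81.3% → Northfield
Northfield wins overall and in every credit group — no reversal.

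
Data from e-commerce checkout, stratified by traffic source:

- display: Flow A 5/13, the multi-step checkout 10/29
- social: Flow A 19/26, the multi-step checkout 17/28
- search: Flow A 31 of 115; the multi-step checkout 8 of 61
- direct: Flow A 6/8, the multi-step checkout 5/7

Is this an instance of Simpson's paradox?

No

Display: Flow A 5/13 = 38.5%, the multi-step checkout 10/29 = 34.5% → Flow A
Social: Flow A 19/26 = 73.1%, the multi-step checkout 17/28 = 60.7% → Flow A
Search: Flow A 31/115 = 27.0%, the multi-step checkout 8/61 = 13.1% → Flow A
Direct: Flow A 6/8 = 75.0%, the multi-step checkout 5/7 = 71.4% → Flow A
Overall: Flow A 61/162 = 37.7%, the multi-step checkout 40/125 = 32.0% → Flow A
Flow A wins overall and in every traffic group — no reversal.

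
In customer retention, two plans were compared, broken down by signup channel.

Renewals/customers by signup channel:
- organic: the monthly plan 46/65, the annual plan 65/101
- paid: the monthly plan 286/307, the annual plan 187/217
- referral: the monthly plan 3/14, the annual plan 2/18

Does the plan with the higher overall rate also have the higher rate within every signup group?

Organic: the monthly plan 46/65 = 70.8%, the annual plan 65/101 = 64.4% → the monthly plan
Paid: the monthly plan 286/307 = 93.2%, the annual plan 187/217 = 86.2% → the monthly plan
Referral: the monthly plan 3/14 = 21.4%, the annual plan 2/18 = 11.1% → the monthly plan
Overall: the monthly plan 335/386 = 86.8%, the annual plan 254/336 = 75.6% → the monthly plan
The monthly plan wins overall and in every signup group — no reversal.

Yes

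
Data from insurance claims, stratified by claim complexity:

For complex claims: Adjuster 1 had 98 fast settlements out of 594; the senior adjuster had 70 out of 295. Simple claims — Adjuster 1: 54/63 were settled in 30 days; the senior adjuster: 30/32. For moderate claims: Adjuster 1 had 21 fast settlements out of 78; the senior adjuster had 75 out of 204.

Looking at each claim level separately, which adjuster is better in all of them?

the senior adjuster

Complex: Adjuster 1 98/594 = 16.5%, the senior adjuster 70/295 = 23.7% → the senior adjuster
Simple: Adjuster 1 54/63 = 85.7%, the senior adjuster 30/32 = 93.8% → the senior adjuster
Moderate: Adjuster 1 21/78 = 26.9%, the senior adjuster 75/204 = 36.8% → the senior adjuster
The senior adjuster has the higher rate in all 3 groups.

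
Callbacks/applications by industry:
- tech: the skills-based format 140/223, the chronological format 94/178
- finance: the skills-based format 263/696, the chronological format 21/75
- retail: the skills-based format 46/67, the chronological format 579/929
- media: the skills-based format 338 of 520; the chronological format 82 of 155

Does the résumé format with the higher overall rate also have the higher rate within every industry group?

Tech: the skills-based format 140/223 = 62.8%, the chronological format 94/178 = 52.8% → the skills-based format
Finance: the skills-based format 263/696 = 37.8%, the chronological format 21/75 = 28.0% → the skills-based format
Retail: the skills-based format 46/67 = 68.7%, the chronological format 579/929 = 62.3% → the skills-based format
Media: the skills-based format 338/520 = 65.0%, the chronological format 82/155 = 52.9% → the skills-based format
Overall: the skills-based format 787/1506 = 52.3%, the chronological format 776/1337 = 58.0% → the chronological format
The skills-based format wins each industry group but the chronological format wins overall — the comparison reverses. The skills-based format's applications skew toward finance, which has a lower base rate.

No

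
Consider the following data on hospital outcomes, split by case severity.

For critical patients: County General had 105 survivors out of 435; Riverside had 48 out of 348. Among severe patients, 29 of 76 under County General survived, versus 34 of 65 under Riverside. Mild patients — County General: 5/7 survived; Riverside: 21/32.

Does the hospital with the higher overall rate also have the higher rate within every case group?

Critical: County General 105/435 = 24.1%, Riverside 48/348 = 13.8% → County General
Severe: County General 29/76 = 38.2%, Riverside 34/65 = 52.3% → Riverside
Mild: County General 5/7 = 71.4%, Riverside 21/32 = 65.6% → County General
Overall: County General 139/518 = 26.8%, Riverside 103/445 = 23.1% → County General
Neither sweeps: County General wins 2 of 3 groups, Riverside wins 1. County General wins overall but not every group — no Simpson reversal.

No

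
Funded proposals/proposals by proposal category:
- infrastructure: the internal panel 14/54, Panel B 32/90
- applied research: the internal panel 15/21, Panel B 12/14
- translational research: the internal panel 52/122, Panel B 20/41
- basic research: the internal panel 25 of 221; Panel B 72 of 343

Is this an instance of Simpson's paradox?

No

Infrastructure: the internal panel 14/54 = 25.9%, Panel B 32/90 = 35.6% → Panel B
Applied research: the internal panel 15/21 = 71.4%, Panel B 12/14 = 85.7% → Panel B
Translational research: the internal panel 52/122 = 42.6%, Panel B 20/41 = 48.8% → Panel B
Basic research: the internal panel 25/221 = 11.3%, Panel B 72/343 = 21.0% → Panel B
Overall: the internal panel 106/418 = 25.4%, Panel B 136/488 = 27.9% → Panel B
Panel B wins overall and in every proposal group — no reversal.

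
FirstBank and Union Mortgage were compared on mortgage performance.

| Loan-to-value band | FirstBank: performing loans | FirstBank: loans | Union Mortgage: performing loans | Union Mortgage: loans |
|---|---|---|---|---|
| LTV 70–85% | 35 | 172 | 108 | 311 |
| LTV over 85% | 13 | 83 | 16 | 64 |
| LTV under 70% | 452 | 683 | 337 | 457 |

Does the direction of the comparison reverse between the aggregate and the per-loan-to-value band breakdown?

LTV 70–85%: FirstBank 35/172 = 20.3%, Union Mortgage 108/311 = 34.7% → Union Mortgage
LTV over 85%: FirstBank 13/83 = 15.7%, Union Mortgage 16/64 = 25.0% → Union Mortgage
LTV under 70%: FirstBank 452/683 = 66.2%, Union Mortgage 337/457 = 73.7% → Union Mortgage
Overall: FirstBank 500/938 = 53.3%, Union Mortgage 461/832 = 55.4% → Union Mortgage
Union Mortgage wins overall and in every loan-to-value group — no reversal.

No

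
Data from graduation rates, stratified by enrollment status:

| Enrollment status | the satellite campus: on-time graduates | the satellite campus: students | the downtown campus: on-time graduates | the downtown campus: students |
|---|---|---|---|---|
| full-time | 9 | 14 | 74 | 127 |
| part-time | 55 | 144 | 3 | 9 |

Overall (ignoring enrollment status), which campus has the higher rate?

the downtown campus

Full-time: the satellite campus 9/14 = 64.3%, the downtown campus 74/127 = 58.3% → the satellite campus
Part-time: the satellite campus 55/144 = 38.2%, the downtown campus 3/9 = 33.3% → the satellite campus
Overall: the satellite campus 64/158 = 40.5%, the downtown campus 77/136 = 56.6% → the downtown campus
(The satellite campus wins every enrollment group but the downtown campus wins overall — the satellite campus's students skew toward the low-rate part-time group.)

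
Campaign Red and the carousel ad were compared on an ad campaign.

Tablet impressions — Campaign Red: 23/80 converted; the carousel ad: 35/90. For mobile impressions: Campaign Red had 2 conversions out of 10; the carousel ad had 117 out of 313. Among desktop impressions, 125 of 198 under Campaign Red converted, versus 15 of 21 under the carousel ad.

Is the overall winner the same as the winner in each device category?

No

Tablet: Campaign Red 23/80 = 28.8%, the carousel ad 35/90 = 38.9% → the carousel ad
Mobile: Campaign Red 2/10 = 20.0%, the carousel ad 117/313 = 37.4% → the carousel ad
Desktop: Campaign Red 125/198 = 63.1%, the carousel ad 15/21 = 71.4% → the carousel ad
Overall: Campaign Red 150/288 = 52.1%, the carousel ad 167/424 = 39.4% → Campaign Red
The carousel ad wins each device group but Campaign Red wins overall — the comparison reverses. The carousel ad's impressions skew toward mobile, which has a lower base rate.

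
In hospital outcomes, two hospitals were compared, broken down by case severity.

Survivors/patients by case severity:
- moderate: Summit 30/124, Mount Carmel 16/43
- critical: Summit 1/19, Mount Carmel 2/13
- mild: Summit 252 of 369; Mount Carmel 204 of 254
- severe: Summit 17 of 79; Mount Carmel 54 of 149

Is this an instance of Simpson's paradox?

Moderate: Summit 30/124 = 24.2%, Mount Carmel 16/43 = 37.2% → Mount Carmel
Critical: Summit 1/19 = 5.3%, Mount Carmel 2/13 = 15.4% → Mount Carmel
Mild: Summit 252/369 = 68.3%, Mount Carmel 204/254 = 80.3% → Mount Carmel
Severe: Summit 17/79 = 21.5%, Mount Carmel 54/149 = 36.2% → Mount Carmel
Overall: Summit 300/591 = 50.8%, Mount Carmel 276/459 = 60.1% → Mount Carmel
Mount Carmel wins overall and in every case group — no reversal.

No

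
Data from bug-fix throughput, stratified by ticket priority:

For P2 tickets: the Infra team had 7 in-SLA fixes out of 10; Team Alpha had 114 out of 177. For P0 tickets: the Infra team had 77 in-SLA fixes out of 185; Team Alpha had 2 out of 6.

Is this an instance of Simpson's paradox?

Yes

P2: the Infra team 7/10 = 70.0%, Team Alpha 114/177 = 64.4% → the Infra team
P0: the Infra team 77/185 = 41.6%, Team Alpha 2/6 = 33.3% → the Infra team
Overall: the Infra team 84/195 = 43.1%, Team Alpha 116/183 = 63.4% → Team Alpha
The Infra team wins each ticket group but Team Alpha wins overall — the comparison reverses. The Infra team's tickets skew toward P0, which has a lower base rate.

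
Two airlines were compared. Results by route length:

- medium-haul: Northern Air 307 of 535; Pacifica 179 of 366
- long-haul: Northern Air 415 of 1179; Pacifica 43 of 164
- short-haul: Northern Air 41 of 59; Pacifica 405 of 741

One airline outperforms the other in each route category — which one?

Medium-haul: Northern Air 307/535 = 57.4%, Pacifica 179/366 = 48.9% → Northern Air
Long-haul: Northern Air 415/1179 = 35.2%, Pacifica 43/164 = 26.2% → Northern Air
Short-haul: Northern Air 41/59 = 69.5%, Pacifica 405/741 = 54.7% → Northern Air
Northern Air has the higher rate in all 3 groups.

Northern Air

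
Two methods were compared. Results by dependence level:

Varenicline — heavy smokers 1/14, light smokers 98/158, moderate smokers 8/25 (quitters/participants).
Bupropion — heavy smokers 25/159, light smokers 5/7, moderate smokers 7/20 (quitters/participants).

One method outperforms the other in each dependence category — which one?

Heavy smokers: varenicline 1/14 = 7.1%, bupropion 25/159 = 15.7% → bupropion
Light smokers: varenicline 98/158 = 62.0%, bupropion 5/7 = 71.4% → bupropion
Moderate smokers: varenicline 8/25 = 32.0%, bupropion 7/20 = 35.0% → bupropion
Bupropion has the higher rate in all 3 groups.

bupropion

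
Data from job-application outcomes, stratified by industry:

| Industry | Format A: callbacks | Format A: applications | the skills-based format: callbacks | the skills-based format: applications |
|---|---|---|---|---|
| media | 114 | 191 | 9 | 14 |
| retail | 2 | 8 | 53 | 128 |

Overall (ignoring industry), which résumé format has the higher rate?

Format A

Media: Format A 114/191 = 59.7%, the skills-based format 9/14 = 64.3% → the skills-based format
Retail: Format A 2/8 = 25.0%, the skills-based format 53/128 = 41.4% → the skills-based format
Overall: Format A 116/199 = 58.3%, the skills-based format 62/142 = 43.7% → Format A
(The skills-based format wins every industry group but Format A wins overall — the skills-based format's applications skew toward the low-rate retail group.)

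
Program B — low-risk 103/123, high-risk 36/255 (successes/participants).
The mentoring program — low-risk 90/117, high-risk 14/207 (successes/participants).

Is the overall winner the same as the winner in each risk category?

Yes

Low-risk: Program B 103/123 = 83.7%, the mentoring program 90/117 = 76.9% → Program B
High-risk: Program B 36/255 = 14.1%, the mentoring program 14/207 = 6.8% → Program B
Overall: Program B 139/378 = 36.8%, the mentoring program 104/324 = 32.1% → Program B
Program B wins overall and in every risk group — no reversal.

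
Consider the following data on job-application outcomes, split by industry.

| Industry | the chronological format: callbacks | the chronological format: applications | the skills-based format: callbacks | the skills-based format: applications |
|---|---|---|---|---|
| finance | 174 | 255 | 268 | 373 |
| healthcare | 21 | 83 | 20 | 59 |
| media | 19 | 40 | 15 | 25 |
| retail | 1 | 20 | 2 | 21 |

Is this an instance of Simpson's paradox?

Finance: the chronological format 174/255 = 68.2%, the skills-based format 268/373 = 71.8% → the skills-based format
Healthcare: the chronological format 21/83 = 25.3%, the skills-based format 20/59 = 33.9% → the skills-based format
Media: the chronological format 19/40 = 47.5%, the skills-based format 15/25 = 60.0% → the skills-based format
Retail: the chronological format 1/20 = 5.0%, the skills-based format 2/21 = 9.5% → the skills-based format
Overall: the chronological format 215/398 = 54.0%, the skills-based format 305/478 = 63.8% → the skills-based format
The skills-based format wins overall and in every industry group — no reversal.

No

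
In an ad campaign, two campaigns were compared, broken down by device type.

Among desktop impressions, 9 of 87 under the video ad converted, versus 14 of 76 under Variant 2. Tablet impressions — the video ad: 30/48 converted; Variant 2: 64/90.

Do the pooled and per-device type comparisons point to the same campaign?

Yes

Desktop: the video ad 9/87 = 10.3%, Variant 2 14/76 = 18.4% → Variant 2
Tablet: the video ad 30/48 = 62.5%, Variant 2 64/90 = 71.1% → Variant 2
Overall: the video ad 39/135 = 28.9%, Variant 2 78/166 = 47.0% → Variant 2
Variant 2 wins overall and in every device group — no reversal.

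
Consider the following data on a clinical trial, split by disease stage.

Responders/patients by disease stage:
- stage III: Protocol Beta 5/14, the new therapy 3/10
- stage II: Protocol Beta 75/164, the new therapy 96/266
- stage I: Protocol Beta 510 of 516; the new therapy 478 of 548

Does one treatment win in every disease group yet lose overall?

Stage III: Protocol Beta 5/14 = 35.7%, the new therapy 3/10 = 30.0% → Protocol Beta
Stage II: Protocol Beta 75/164 = 45.7%, the new therapy 96/266 = 36.1% → Protocol Beta
Stage I: Protocol Beta 510/516 = 98.8%, the new therapy 478/548 = 87.2% → Protocol Beta
Overall: Protocol Beta 590/694 = 85.0%, the new therapy 577/824 = 70.0% → Protocol Beta
Protocol Beta wins overall and in every disease group — no reversal.

No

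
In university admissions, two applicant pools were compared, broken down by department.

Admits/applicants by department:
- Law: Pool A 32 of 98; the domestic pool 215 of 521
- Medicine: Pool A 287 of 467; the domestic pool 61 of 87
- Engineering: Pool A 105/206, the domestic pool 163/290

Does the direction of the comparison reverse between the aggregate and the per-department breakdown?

Yes

Law: Pool A 32/98 = 32.7%, the domestic pool 215/521 = 41.3% → the domestic pool
Medicine: Pool A 287/467 = 61.5%, the domestic pool 61/87 = 70.1% → the domestic pool
Engineering: Pool A 105/206 = 51.0%, the domestic pool 163/290 = 56.2% → the domestic pool
Overall: Pool A 424/771 = 55.0%, the domestic pool 439/898 = 48.9% → Pool A
The domestic pool wins each department group but Pool A wins overall — the comparison reverses. The domestic pool's applicants skew toward Law, which has a lower base rate.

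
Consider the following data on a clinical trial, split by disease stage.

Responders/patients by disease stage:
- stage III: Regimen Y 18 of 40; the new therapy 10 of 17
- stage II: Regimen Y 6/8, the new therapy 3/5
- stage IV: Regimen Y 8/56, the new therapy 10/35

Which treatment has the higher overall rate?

Stage III: Regimen Y 18/40 = 45.0%, the new therapy 10/17 = 58.8% → the new therapy
Stage II: Regimen Y 6/8 = 75.0%, the new therapy 3/5 = 60.0% → Regimen Y
Stage IV: Regimen Y 8/56 = 14.3%, the new therapy 10/35 = 28.6% → the new therapy
Overall: Regimen Y 32/104 = 30.8%, the new therapy 23/57 = 40.4% → the new therapy
(Neither sweeps every disease group, but the new therapy has the higher pooled rate.)

the new therapy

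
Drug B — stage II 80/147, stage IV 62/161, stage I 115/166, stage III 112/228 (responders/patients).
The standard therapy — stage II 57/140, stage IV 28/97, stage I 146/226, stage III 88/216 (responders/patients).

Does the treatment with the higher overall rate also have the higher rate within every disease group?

Yes

Stage II: Drug B 80/147 = 54.4%, the standard therapy 57/140 = 40.7% → Drug B
Stage IV: Drug B 62/161 = 38.5%, the standard therapy 28/97 = 28.9% → Drug B
Stage I: Drug B 115/166 = 69.3%, the standard therapy 146/226 = 64.6% → Drug B
Stage III: Drug B 112/228 = 49.1%, the standard therapy 88/216 = 40.7% → Drug B
Overall: Drug B 369/702 = 52.6%, the standard therapy 319/679 = 47.0% → Drug B
Drug B wins overall and in every disease group — no reversal.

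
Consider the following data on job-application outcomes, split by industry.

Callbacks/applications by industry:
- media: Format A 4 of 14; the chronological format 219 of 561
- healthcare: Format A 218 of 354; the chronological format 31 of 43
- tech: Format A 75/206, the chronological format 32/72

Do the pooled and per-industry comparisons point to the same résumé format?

No

Media: Format A 4/14 = 28.6%, the chronological format 219/561 = 39.0% → the chronological format
Healthcare: Format A 218/354 = 61.6%, the chronological format 31/43 = 72.1% → the chronological format
Tech: Format A 75/206 = 36.4%, the chronological format 32/72 = 44.4% → the chronological format
Overall: Format A 297/574 = 51.7%, the chronological format 282/676 = 41.7% → Format A
The chronological format wins each industry group but Format A wins overall — the comparison reverses. The chronological format's applications skew toward media, which has a lower base rate.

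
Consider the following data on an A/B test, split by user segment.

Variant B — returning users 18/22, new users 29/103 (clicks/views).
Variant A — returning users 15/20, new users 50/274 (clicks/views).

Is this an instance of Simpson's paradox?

Returning users: Variant B 18/22 = 81.8%, Variant A 15/20 = 75.0% → Variant B
New users: Variant B 29/103 = 28.2%, Variant A 50/274 = 18.2% → Variant B
Overall: Variant B 47/125 = 37.6%, Variant A 65/294 = 22.1% → Variant B
Variant B wins overall and in every user group — no reversal.

No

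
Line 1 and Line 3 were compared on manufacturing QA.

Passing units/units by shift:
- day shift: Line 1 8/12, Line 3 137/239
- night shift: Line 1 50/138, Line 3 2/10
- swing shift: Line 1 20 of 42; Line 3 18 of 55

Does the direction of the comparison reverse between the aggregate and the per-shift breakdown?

Yes

Day shift: Line 1 8/12 = 66.7%, Line 3 137/239 = 57.3% → Line 1
Night shift: Line 1 50/138 = 36.2%, Line 3 2/10 = 20.0% → Line 1
Swing shift: Line 1 20/42 = 47.6%, Line 3 18/55 = 32.7% → Line 1
Overall: Line 1 78/192 = 40.6%, Line 3 157/304 = 51.6% → Line 3
Line 1 wins each shift group but Line 3 wins overall — the comparison reverses. Line 1's units skew toward night shift, which has a lower base rate.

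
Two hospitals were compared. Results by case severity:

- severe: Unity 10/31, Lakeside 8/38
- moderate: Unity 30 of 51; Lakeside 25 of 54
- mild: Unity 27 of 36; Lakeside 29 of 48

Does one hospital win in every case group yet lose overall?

Severe: Unity 10/31 = 32.3%, Lakeside 8/38 = 21.1% → Unity
Moderate: Unity 30/51 = 58.8%, Lakeside 25/54 = 46.3% → Unity
Mild: Unity 27/36 = 75.0%, Lakeside 29/48 = 60.4% → Unity
Overall: Unity 67/118 = 56.8%, Lakeside 62/140 = 44.3% → Unity
Unity wins overall and in every case group — no reversal.

No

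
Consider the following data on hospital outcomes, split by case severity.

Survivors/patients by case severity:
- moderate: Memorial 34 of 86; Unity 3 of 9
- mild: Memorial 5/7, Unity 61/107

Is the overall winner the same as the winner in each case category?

Moderate: Memorial 34/86 = 39.5%, Unity 3/9 = 33.3% → Memorial
Mild: Memorial 5/7 = 71.4%, Unity 61/107 = 57.0% → Memorial
Overall: Memorial 39/93 = 41.9%, Unity 64/116 = 55.2% → Unity
Memorial wins each case group but Unity wins overall — the comparison reverses. Memorial's patients skew toward moderate, which has a lower base rate.

No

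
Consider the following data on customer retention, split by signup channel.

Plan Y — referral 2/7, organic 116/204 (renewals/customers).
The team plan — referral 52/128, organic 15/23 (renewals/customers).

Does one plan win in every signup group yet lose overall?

Yes

Referral: Plan Y 2/7 = 28.6%, the team plan 52/128 = 40.6% → the team plan
Organic: Plan Y 116/204 = 56.9%, the team plan 15/23 = 65.2% → the team plan
Overall: Plan Y 118/211 = 55.9%, the team plan 67/151 = 44.4% → Plan Y
The team plan wins each signup group but Plan Y wins overall — the comparison reverses. The team plan's customers skew toward referral, which has a lower base rate.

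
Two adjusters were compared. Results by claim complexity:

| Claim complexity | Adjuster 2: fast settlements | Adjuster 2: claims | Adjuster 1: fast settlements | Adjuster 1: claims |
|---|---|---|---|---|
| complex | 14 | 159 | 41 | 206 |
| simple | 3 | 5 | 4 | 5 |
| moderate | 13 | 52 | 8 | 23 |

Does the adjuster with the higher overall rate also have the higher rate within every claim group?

Yes

Complex: Adjuster 2 14/159 = 8.8%, Adjuster 1 41/206 = 19.9% → Adjuster 1
Simple: Adjuster 2 3/5 = 60.0%, Adjuster 1 4/5 = 80.0% → Adjuster 1
Moderate: Adjuster 2 13/52 = 25.0%, Adjuster 1 8/23 = 34.8% → Adjuster 1
Overall: Adjuster 2 30/216 = 13.9%, Adjuster 1 53/234 = 22.6% → Adjuster 1
Adjuster 1 wins overall and in every claim group — no reversal.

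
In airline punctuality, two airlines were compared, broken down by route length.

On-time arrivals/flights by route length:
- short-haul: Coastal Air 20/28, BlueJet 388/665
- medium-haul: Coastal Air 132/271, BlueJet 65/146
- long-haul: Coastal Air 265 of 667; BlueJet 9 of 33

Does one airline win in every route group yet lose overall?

Short-haul: Coastal Air 20/28 = 71.4%, BlueJet 388/665 = 58.3% → Coastal Air
Medium-haul: Coastal Air 132/271 = 48.7%, BlueJet 65/146 = 44.5% → Coastal Air
Long-haul: Coastal Air 265/667 = 39.7%, BlueJet 9/33 = 27.3% → Coastal Air
Overall: Coastal Air 417/966 = 43.2%, BlueJet 462/844 = 54.7% → BlueJet
Coastal Air wins each route group but BlueJet wins overall — the comparison reverses. Coastal Air's flights skew toward long-haul, which has a lower base rate.

Yes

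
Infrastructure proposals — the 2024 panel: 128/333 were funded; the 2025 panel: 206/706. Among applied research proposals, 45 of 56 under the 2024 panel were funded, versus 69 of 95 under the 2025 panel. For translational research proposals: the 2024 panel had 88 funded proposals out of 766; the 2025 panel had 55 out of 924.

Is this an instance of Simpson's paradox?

No

Infrastructure: the 2024 panel 128/333 = 38.4%, the 2025 panel 206/706 = 29.2% → the 2024 panel
Applied research: the 2024 panel 45/56 = 80.4%, the 2025 panel 69/95 = 72.6% → the 2024 panel
Translational research: the 2024 panel 88/766 = 11.5%, the 2025 panel 55/924 = 6.0% → the 2024 panel
Overall: the 2024 panel 261/1155 = 22.6%, the 2025 panel 330/1725 = 19.1% → the 2024 panel
The 2024 panel wins overall and in every proposal group — no reversal.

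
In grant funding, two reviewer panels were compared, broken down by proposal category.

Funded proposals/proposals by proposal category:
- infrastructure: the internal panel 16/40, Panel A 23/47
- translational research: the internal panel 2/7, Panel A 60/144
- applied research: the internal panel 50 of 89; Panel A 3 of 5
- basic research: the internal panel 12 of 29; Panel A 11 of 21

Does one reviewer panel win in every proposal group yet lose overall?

Yes

Infrastructure: the internal panel 16/40 = 40.0%, Panel A 23/47 = 48.9% → Panel A
Translational research: the internal panel 2/7 = 28.6%, Panel A 60/144 = 41.7% → Panel A
Applied research: the internal panel 50/89 = 56.2%, Panel A 3/5 = 60.0% → Panel A
Basic research: the internal panel 12/29 = 41.4%, Panel A 11/21 = 52.4% → Panel A
Overall: the internal panel 80/165 = 48.5%, Panel A 97/217 = 44.7% → the internal panel
Panel A wins each proposal group but the internal panel wins overall — the comparison reverses. Panel A's proposals skew toward translational research, which has a lower base rate.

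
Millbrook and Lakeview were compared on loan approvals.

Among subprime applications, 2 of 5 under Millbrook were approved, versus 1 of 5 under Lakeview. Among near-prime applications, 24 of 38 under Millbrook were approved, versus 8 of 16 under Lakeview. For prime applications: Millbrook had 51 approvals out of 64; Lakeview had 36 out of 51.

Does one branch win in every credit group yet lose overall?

Subprime: Millbrook 2/5 = 40.0%, Lakeview 1/5 = 20.0% → Millbrook
Near-prime: Millbrook 24/38 = 63.2%, Lakeview 8/16 = 50.0% → Millbrook
Prime: Millbrook 51/64 = 79.7%, Lakeview 36/51 = 70.6% → Millbrook
Overall: Millbrook 77/107 = 72.0%, Lakeview 45/72 = 62.5% → Millbrook
Millbrook wins overall and in every credit group — no reversal.

No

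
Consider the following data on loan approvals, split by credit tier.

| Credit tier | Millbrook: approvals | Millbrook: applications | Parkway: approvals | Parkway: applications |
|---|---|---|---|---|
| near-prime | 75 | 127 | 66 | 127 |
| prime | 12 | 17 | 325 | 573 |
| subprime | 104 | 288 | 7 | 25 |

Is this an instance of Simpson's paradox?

Near-prime: Millbrook 75/127 = 59.1%, Parkway 66/127 = 52.0% → Millbrook
Prime: Millbrook 12/17 = 70.6%, Parkway 325/573 = 56.7% → Millbrook
Subprime: Millbrook 104/288 = 36.1%, Parkway 7/25 = 28.0% → Millbrook
Overall: Millbrook 191/432 = 44.2%, Parkway 398/725 = 54.9% → Parkway
Millbrook wins each credit group but Parkway wins overall — the comparison reverses. Millbrook's applications skew toward subprime, which has a lower base rate.

Yes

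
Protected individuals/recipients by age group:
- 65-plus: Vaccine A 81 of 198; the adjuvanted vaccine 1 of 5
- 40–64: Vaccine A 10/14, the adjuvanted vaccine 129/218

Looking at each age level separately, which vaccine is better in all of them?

Vaccine A

65-plus: Vaccine A 81/198 = 40.9%, the adjuvanted vaccine 1/5 = 20.0% → Vaccine A
40–64: Vaccine A 10/14 = 71.4%, the adjuvanted vaccine 129/218 = 59.2% → Vaccine A
Vaccine A has the higher rate in both groups.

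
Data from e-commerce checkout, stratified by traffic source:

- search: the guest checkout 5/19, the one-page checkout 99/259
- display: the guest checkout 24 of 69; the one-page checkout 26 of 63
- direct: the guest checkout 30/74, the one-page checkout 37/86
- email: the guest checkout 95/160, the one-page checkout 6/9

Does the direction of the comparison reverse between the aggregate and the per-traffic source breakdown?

Yes

Search: the guest checkout 5/19 = 26.3%, the one-page checkout 99/259 = 38.2% → the one-page checkout
Display: the guest checkout 24/69 = 34.8%, the one-page checkout 26/63 = 41.3% → the one-page checkout
Direct: the guest checkout 30/74 = 40.5%, the one-page checkout 37/86 = 43.0% → the one-page checkout
Email: the guest checkout 95/160 = 59.4%, the one-page checkout 6/9 = 66.7% → the one-page checkout
Overall: the guest checkout 154/322 = 47.8%, the one-page checkout 168/417 = 40.3% → the guest checkout
The one-page checkout wins each traffic group but the guest checkout wins overall — the comparison reverses. The one-page checkout's sessions skew toward search, which has a lower base rate.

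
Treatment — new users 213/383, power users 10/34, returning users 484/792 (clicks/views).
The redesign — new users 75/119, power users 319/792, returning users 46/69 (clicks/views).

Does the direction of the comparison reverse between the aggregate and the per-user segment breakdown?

New users: Treatment 213/383 = 55.6%, the redesign 75/119 = 63.0% → the redesign
Power users: Treatment 10/34 = 29.4%, the redesign 319/792 = 40.3% → the redesign
Returning users: Treatment 484/792 = 61.1%, the redesign 46/69 = 66.7% → the redesign
Overall: Treatment 707/1209 = 58.5%, the redesign 440/980 = 44.9% → Treatment
The redesign wins each user group but Treatment wins overall — the comparison reverses. The redesign's views skew toward power users, which has a lower base rate.

Yes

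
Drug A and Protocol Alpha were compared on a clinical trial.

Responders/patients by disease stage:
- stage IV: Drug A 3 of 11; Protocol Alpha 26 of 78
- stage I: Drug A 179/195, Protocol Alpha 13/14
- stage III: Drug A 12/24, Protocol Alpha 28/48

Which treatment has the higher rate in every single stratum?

Stage IV: Drug A 3/11 = 27.3%, Protocol Alpha 26/78 = 33.3% → Protocol Alpha
Stage I: Drug A 179/195 = 91.8%, Protocol Alpha 13/14 = 92.9% → Protocol Alpha
Stage III: Drug A 12/24 = 50.0%, Protocol Alpha 28/48 = 58.3% → Protocol Alpha
Protocol Alpha has the higher rate in all 3 groups.

Protocol Alpha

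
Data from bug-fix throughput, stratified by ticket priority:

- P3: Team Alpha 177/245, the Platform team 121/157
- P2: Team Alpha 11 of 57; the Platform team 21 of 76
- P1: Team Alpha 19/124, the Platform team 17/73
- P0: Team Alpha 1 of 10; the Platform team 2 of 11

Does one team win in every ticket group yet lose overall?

No

P3: Team Alpha 177/245 = 72.2%, the Platform team 121/157 = 77.1% → the Platform team
P2: Team Alpha 11/57 = 19.3%, the Platform team 21/76 = 27.6% → the Platform team
P1: Team Alpha 19/124 = 15.3%, the Platform team 17/73 = 23.3% → the Platform team
P0: Team Alpha 1/10 = 10.0%, the Platform team 2/11 = 18.2% → the Platform team
Overall: Team Alpha 208/436 = 47.7%, the Platform team 161/317 = 50.8% → the Platform team
The Platform team wins overall and in every ticket group — no reversal.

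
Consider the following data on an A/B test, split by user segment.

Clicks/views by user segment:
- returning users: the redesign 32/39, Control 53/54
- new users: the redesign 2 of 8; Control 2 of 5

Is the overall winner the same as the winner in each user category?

Yes

Returning users: the redesign 32/39 = 82.1%, Control 53/54 = 98.1% → Control
New users: the redesign 2/8 = 25.0%, Control 2/5 = 40.0% → Control
Overall: the redesign 34/47 = 72.3%, Control 55/59 = 93.2% → Control
Control wins overall and in every user group — no reversal.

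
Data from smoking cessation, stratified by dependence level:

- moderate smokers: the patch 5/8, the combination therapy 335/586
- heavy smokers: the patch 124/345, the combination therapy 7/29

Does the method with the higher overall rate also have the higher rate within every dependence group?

Moderate smokers: the patch 5/8 = 62.5%, the combination therapy 335/586 = 57.2% → the patch
Heavy smokers: the patch 124/345 = 35.9%, the combination therapy 7/29 = 24.1% → the patch
Overall: the patch 129/353 = 36.5%, the combination therapy 342/615 = 55.6% → the combination therapy
The patch wins each dependence group but the combination therapy wins overall — the comparison reverses. The patch's participants skew toward heavy smokers, which has a lower base rate.

No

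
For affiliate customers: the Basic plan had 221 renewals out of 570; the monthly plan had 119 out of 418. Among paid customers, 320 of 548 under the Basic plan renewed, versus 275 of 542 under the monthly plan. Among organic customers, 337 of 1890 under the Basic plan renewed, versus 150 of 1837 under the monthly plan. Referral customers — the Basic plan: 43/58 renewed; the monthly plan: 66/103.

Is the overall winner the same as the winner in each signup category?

Yes

Affiliate: the Basic plan 221/570 = 38.8%, the monthly plan 119/418 = 28.5% → the Basic plan
Paid: the Basic plan 320/548 = 58.4%, the monthly plan 275/542 = 50.7% → the Basic plan
Organic: the Basic plan 337/1890 = 17.8%, the monthly plan 150/1837 = 8.2% → the Basic plan
Referral: the Basic plan 43/58 = 74.1%, the monthly plan 66/103 = 64.1% → the Basic plan
Overall: the Basic plan 921/3066 = 30.0%, the monthly plan 610/2900 = 21.0% → the Basic plan
The Basic plan wins overall and in every signup group — no reversal.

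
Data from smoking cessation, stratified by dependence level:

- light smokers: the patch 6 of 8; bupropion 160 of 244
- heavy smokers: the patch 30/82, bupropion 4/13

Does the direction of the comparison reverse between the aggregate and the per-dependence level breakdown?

Light smokers: the patch 6/8 = 75.0%, bupropion 160/244 = 65.6% → the patch
Heavy smokers: the patch 30/82 = 36.6%, bupropion 4/13 = 30.8% → the patch
Overall: the patch 36/90 = 40.0%, bupropion 164/257 = 63.8% → bupropion
The patch wins each dependence group but bupropion wins overall — the comparison reverses. The patch's participants skew toward heavy smokers, which has a lower base rate.

Yes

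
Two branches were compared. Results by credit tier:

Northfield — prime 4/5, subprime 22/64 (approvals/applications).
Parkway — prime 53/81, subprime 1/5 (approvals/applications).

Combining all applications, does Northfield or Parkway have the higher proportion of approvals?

Parkway

Prime: Northfield 4/5 = 80.0%, Parkway 53/81 = 65.4% → Northfield
Subprime: Northfield 22/64 = 34.4%, Parkway 1/5 = 20.0% → Northfield
Overall: Northfield 26/69 = 37.7%, Parkway 54/86 = 62.8% → Parkway
(Northfield wins every credit group but Parkway wins overall — Northfield's applications skew toward the low-rate subprime group.)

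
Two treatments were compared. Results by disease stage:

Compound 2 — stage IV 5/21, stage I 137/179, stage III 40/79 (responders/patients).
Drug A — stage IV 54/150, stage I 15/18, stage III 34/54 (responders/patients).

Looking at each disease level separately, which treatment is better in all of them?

Stage IV: Compound 2 5/21 = 23.8%, Drug A 54/150 = 36.0% → Drug A
Stage I: Compound 2 137/179 = 76.5%, Drug A 15/18 = 83.3% → Drug A
Stage III: Compound 2 40/79 = 50.6%, Drug A 34/54 = 63.0% → Drug A
Drug A has the higher rate in all 3 groups.

Drug A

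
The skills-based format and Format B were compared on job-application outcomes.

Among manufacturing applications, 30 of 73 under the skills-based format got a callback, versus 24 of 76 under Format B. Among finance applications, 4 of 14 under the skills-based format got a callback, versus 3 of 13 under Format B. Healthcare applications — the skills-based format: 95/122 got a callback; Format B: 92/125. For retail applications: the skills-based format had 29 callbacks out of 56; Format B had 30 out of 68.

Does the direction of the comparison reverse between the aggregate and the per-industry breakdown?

Manufacturing: the skills-based format 30/73 = 41.1%, Format B 24/76 = 31.6% → the skills-based format
Finance: the skills-based format 4/14 = 28.6%, Format B 3/13 = 23.1% → the skills-based format
Healthcare: the skills-based format 95/122 = 77.9%, Format B 92/125 = 73.6% → the skills-based format
Retail: the skills-based format 29/56 = 51.8%, Format B 30/68 = 44.1% → the skills-based format
Overall: the skills-based format 158/265 = 59.6%, Format B 149/282 = 52.8% → the skills-based format
The skills-based format wins overall and in every industry group — no reversal.

No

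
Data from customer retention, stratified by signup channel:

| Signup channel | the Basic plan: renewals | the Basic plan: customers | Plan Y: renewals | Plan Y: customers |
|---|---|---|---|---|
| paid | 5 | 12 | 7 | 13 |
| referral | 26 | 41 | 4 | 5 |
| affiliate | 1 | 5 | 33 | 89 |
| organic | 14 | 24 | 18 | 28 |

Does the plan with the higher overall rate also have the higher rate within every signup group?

Paid: the Basic plan 5/12 = 41.7%, Plan Y 7/13 = 53.8% → Plan Y
Referral: the Basic plan 26/41 = 63.4%, Plan Y 4/5 = 80.0% → Plan Y
Affiliate: the Basic plan 1/5 = 20.0%, Plan Y 33/89 = 37.1% → Plan Y
Organic: the Basic plan 14/24 = 58.3%, Plan Y 18/28 = 64.3% → Plan Y
Overall: the Basic plan 46/82 = 56.1%, Plan Y 62/135 = 45.9% → the Basic plan
Plan Y wins each signup group but the Basic plan wins overall — the comparison reverses. Plan Y's customers skew toward affiliate, which has a lower base rate.

No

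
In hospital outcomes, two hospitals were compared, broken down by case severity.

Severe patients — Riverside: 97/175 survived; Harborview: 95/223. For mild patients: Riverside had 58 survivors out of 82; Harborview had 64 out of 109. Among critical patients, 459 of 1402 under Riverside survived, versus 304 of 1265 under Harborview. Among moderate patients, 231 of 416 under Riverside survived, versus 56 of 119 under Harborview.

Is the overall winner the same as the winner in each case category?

Yes

Severe: Riverside 97/175 = 55.4%, Harborview 95/223 = 42.6% → Riverside
Mild: Riverside 58/82 = 70.7%, Harborview 64/109 = 58.7% → Riverside
Critical: Riverside 459/1402 = 32.7%, Harborview 304/1265 = 24.0% → Riverside
Moderate: Riverside 231/416 = 55.5%, Harborview 56/119 = 47.1% → Riverside
Overall: Riverside 845/2075 = 40.7%, Harborview 519/1716 = 30.2% → Riverside
Riverside wins overall and in every case group — no reversal.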